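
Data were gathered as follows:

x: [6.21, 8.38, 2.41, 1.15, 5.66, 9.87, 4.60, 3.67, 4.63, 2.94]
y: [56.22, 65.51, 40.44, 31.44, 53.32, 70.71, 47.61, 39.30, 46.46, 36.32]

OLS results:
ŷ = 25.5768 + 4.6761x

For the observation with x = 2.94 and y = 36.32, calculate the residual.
Residual = -3.0045

The residual is the difference between the actual value and the predicted value:

Residual = y - ŷ

Step 1: Calculate predicted value
ŷ = 25.5768 + 4.6761 × 2.94
ŷ = 39.3245

Step 2: Calculate residual
Residual = 36.32 - 39.3245
Residual = -3.0045

The residual is negative, so the observed y = 36.32 sits below the regression line (the line overestimates it by 3.0045).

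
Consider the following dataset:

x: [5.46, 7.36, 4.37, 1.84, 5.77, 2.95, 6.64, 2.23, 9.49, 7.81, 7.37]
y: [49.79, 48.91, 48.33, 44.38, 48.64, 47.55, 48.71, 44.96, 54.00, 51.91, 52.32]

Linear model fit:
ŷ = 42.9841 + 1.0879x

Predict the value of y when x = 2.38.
ŷ = 45.5733

x = 2.38 lies inside the observed range [1.84, 9.49], so the fitted equation applies directly:

ŷ = 42.9841 + 1.0879 × 2.38
ŷ = 42.9841 + 2.5892
ŷ = 45.5733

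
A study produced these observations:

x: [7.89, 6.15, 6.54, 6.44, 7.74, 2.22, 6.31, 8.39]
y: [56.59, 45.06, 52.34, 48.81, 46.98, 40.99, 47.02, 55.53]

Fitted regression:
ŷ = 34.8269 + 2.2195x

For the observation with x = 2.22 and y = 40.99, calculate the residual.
Residual = 1.2358

The residual is the difference between the actual value and the predicted value:

Residual = y - ŷ

Step 1: Calculate predicted value
ŷ = 34.8269 + 2.2195 × 2.22
ŷ = 39.7542

Step 2: Calculate residual
Residual = 40.99 - 39.7542
Residual = 1.2358

Interpretation: the model underestimates the actual value by 1.2358 at this point (positive residual → observation lies above the fitted line).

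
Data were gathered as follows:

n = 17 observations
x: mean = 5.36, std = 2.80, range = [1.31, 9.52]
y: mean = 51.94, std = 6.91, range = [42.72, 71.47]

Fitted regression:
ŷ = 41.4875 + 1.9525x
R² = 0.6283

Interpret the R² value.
About 62.83% of the variability in y is accounted for by the regression on x (R² = 0.6283) — a moderate linear fit.

The coefficient of determination R² is the fraction of the total variation in y that the fitted line accounts for.

Here R² = 0.6283:
- Explained: 62.83% of the variation in y
- Unexplained (residual): 100% − 62.83% = 37.17%
- Rule of thumb (below 0.3 weak; 0.3 to below 0.7 moderate; 0.7 and above strong) → moderate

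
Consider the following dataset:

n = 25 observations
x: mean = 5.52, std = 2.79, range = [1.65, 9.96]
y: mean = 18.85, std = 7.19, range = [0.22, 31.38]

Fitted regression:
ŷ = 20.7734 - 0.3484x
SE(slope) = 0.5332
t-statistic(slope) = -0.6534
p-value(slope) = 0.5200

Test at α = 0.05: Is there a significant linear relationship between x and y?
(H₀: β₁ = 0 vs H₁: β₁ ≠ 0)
p-value = 0.5200 ≥ α = 0.05, so we fail to reject H₀. The relationship is not significant.

Hypothesis test for the slope coefficient:

H₀: β₁ = 0 (no linear relationship)
H₁: β₁ ≠ 0 (linear relationship exists)

Test statistic: t = β̂₁ / SE(β̂₁) = -0.3484 / 0.5332 = -0.6534

With df = 23, the two-sided p-value for |t| = 0.6534 is 0.5200.

Decision rule: reject H₀ if p-value < α.
p-value = 0.5200 ≥ α = 0.05 → fail to reject H₀.

Conclusion: the linear association between x and y is not significant at the 5% level.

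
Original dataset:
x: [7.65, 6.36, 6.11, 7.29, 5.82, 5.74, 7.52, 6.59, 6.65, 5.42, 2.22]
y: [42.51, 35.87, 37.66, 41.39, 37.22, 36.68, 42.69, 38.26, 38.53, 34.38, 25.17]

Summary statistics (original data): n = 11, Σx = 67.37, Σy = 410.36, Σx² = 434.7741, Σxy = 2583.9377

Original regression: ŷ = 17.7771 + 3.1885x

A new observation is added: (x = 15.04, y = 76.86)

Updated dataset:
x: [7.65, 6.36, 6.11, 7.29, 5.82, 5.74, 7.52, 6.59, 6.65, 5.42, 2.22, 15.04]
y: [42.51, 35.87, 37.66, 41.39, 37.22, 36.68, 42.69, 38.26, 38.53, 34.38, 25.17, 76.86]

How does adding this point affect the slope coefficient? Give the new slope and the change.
New slope β₁ = 4.1455 versus 3.1885 before: a change of +0.9570 (+30.0%).

x = 15.04 lies well outside the original x-range [2.22, 7.65] (x̄ ≈ 6.12), so this observation has high leverage and can move the slope substantially.

Step 1: Update the sums with the new point (n goes from 11 to 12)
Σx  = 67.37 + 15.04 = 82.41
Σy  = 410.36 + 76.86 = 487.22
Σx² = 434.7741 + 15.04² = 434.7741 + 226.2016 = 660.9757
Σxy = 2583.9377 + 15.04×76.86 = 2583.9377 + 1155.9744 = 3739.9121

Step 2: Recompute the slope with b₁ = (nΣxy − ΣxΣy) / (nΣx² − (Σx)²)
Numerator   = 12×3739.9121 − 82.41×487.22 = 44878.9452 − 40151.8002 = 4727.1450
Denominator = 12×660.9757 − 82.41² = 7931.7084 − 6791.4081 = 1140.3003
b₁(new) = 4727.1450 / 1140.3003 = 4.1455

(Same formula on the original sums: (11×2583.9377 − 67.37×410.36) / (11×434.7741 − 67.37²) = 777.3615 / 243.7982 = 3.1885, matching the given fit.)

Step 3: Change in slope
Δβ₁ = 4.1455 − 3.1885 = +0.9570
Relative change = +0.9570 / 3.1885 × 100% = +30.0%
→ the slope increases when the point is added.

Because the point sits above the extension of the original line at a high-leverage x, it tilts the fit up.
In practice: refit with and without it and report both if conclusions differ.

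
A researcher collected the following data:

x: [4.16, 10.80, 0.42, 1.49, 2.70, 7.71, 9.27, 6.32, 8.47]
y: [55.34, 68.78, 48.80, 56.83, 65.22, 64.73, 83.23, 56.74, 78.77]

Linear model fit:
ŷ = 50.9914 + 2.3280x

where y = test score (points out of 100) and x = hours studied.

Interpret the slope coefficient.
An increase of one hour in study time is associated with a 2.3280 points increase in predicted test score.

The slope coefficient β₁ = 2.3280 represents the marginal effect of study time on test score.

Interpretation:
- Study time up by 1 hour → predicted test score increases by 2.3280 points
- This is a linear approximation: the same per-unit change is assumed across the whole observed x range

The intercept β₀ = 50.9914 is the predicted test score when study time = 0.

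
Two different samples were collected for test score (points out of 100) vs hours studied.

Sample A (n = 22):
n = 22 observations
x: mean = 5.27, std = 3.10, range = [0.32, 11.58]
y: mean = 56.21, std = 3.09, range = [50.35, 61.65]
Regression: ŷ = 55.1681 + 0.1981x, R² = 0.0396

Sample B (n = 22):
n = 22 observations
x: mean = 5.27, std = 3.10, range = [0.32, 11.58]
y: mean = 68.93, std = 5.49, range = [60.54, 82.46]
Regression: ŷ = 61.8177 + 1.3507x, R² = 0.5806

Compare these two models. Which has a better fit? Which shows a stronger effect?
Model B has the better fit (R² = 0.5806 vs 0.0396). Model B shows the stronger effect (|β₁| = 1.3507 vs 0.1981).

Model Comparison:

Which explains more variance? (R²)
- Model A: R² = 0.0396 → 3.96% of variance in test score explained
- Model B: R² = 0.5806 → 58.06% of variance in test score explained
- 0.5806 > 0.0396 → Model B has the better fit

Strength of effect — compare |β₁|:
- Model A: β₁ = 0.1981 → predicted test score rises 0.1981 points per additional hour of study time
- Model B: β₁ = 1.3507 → predicted test score rises 1.3507 points per additional hour of study time
- |0.1981| < |1.3507| → Model B shows the stronger marginal effect

Note: A steeper slope doesn't make a better model if the scatter around the line is large.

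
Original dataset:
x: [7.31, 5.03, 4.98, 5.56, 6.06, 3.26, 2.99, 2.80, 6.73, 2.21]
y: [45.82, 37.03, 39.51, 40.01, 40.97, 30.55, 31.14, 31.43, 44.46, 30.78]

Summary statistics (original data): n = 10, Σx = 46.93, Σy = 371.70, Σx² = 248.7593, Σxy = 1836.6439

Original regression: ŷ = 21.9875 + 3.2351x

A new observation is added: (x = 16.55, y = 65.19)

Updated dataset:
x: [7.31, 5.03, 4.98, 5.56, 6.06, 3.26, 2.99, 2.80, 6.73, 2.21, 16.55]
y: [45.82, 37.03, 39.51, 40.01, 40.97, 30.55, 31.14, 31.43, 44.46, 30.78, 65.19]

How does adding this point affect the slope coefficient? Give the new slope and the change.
New slope β₁ = 2.5222 versus 3.2351 before: a change of -0.7129 (-22.0%).

The new point has HIGH LEVERAGE: x = 16.55 is far from the original mean x̄ = 46.93/10 ≈ 4.69 (original range [2.21, 7.31]).

Step 1: Update the sums with the new point (n goes from 10 to 11)
Σx  = 46.93 + 16.55 = 63.48
Σy  = 371.70 + 65.19 = 436.89
Σx² = 248.7593 + 16.55² = 248.7593 + 273.9025 = 522.6618
Σxy = 1836.6439 + 16.55×65.19 = 1836.6439 + 1078.8945 = 2915.5384

Step 2: Recompute the slope with b₁ = (nΣxy − ΣxΣy) / (nΣx² − (Σx)²)
Numerator   = 11×2915.5384 − 63.48×436.89 = 32070.9224 − 27733.7772 = 4337.1452
Denominator = 11×522.6618 − 63.48² = 5749.2798 − 4029.7104 = 1719.5694
b₁(new) = 4337.1452 / 1719.5694 = 2.5222

(Same formula on the original sums: (10×1836.6439 − 46.93×371.70) / (10×248.7593 − 46.93²) = 922.5580 / 285.1681 = 3.2351, matching the given fit.)

Step 3: Change in slope
Δβ₁ = 2.5222 − 3.2351 = -0.7129
Relative change = -0.7129 / 3.2351 × 100% = -22.0%
→ the slope decreases when the point is added.

A high-leverage point only changes the slope if it is off the original line; here y = 65.19 is below the original trend, so the slope decreases.
In practice: refit with and without it and report both if conclusions differ.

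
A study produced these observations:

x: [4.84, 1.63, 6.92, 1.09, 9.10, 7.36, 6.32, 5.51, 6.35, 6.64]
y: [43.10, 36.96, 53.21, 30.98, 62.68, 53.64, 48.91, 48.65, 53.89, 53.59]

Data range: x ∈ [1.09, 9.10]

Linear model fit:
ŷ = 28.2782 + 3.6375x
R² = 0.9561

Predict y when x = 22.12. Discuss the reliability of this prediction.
ŷ = 108.7397, but this is extrapolation (above the data range [1.09, 9.10]) and may be unreliable.

Prediction calculation:
ŷ = 28.2782 + 3.6375 × 22.12
ŷ = 108.7397

Reliability:
- Data range: x ∈ [1.09, 9.10]
- Prediction point: x = 22.12 is 13.02 units above the observed range → this is EXTRAPOLATION, not interpolation

Why that matters here:
- The linear relationship may not hold outside the observed range
- There are no observations near this x to validate the fitted line there

A defensible statement: 'if the linear trend continued to x = 22.12, y would be about 108.7397' — the premise is untested.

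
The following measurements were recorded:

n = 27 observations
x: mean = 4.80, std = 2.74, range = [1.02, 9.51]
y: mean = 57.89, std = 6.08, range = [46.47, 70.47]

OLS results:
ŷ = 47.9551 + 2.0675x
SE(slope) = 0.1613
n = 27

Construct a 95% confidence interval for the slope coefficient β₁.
The 95% CI for β₁ is (1.7353, 2.3997)

Confidence interval for the slope:

The 95% CI for β₁ is: β̂₁ ± t*(α/2, n-2) × SE(β̂₁)

Step 1: Find critical t-value
- Confidence level = 0.95
- Degrees of freedom = n - 2 = 27 - 2 = 25
- t*(α/2, 25) = 2.0595

Step 2: Calculate margin of error
Margin = 2.0595 × 0.1613 = 0.3322

Step 3: Construct interval
CI = 2.0675 ± 0.3322
CI = (1.7353, 2.3997)

Interpretation: We are 95% confident that the true slope β₁ lies between 1.7353 and 2.3997.
Both endpoints are positive, so the data support a genuinely positive slope at this confidence level.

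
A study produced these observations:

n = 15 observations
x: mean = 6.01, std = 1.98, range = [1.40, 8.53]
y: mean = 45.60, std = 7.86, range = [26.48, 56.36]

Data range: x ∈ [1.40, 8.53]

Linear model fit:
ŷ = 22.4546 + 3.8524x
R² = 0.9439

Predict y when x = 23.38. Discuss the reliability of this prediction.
ŷ = 112.5237 (extrapolation — x = 23.38 lies outside [1.40, 8.53], so reliability is low).

Prediction calculation:
ŷ = 22.4546 + 3.8524 × 23.38
ŷ = 112.5237

Reliability:
- Data range: x ∈ [1.40, 8.53]
- Prediction point: x = 23.38 is 14.85 units above the observed range → this is EXTRAPOLATION, not interpolation

Why that matters here:
- Real relationships often flatten, saturate, or turn nonlinear at extremes
- There are no observations near this x to validate the fitted line there

A defensible statement: 'if the linear trend continued to x = 23.38, y would be about 112.5237' — the premise is untested.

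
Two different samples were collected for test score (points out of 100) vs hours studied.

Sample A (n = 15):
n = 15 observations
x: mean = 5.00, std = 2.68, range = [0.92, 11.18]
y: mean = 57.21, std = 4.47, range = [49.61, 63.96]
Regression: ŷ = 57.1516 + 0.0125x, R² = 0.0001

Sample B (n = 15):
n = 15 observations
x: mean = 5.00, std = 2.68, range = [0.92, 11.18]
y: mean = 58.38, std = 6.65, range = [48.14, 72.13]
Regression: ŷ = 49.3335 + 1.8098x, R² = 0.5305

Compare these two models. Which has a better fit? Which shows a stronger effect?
Model B has the better fit (R² = 0.5305 vs 0.0001). Model B shows the stronger effect (|β₁| = 1.8098 vs 0.0125).

Model Comparison:

Which explains more variance? (R²)
- Model A: R² = 0.0001 → 0.01% of variance in test score explained
- Model B: R² = 0.5305 → 53.05% of variance in test score explained
- 0.5305 > 0.0001 → Model B has the better fit

Which has the larger per-hour effect? (|β₁|)
- Model A: β₁ = 0.0125 → predicted test score rises 0.0125 points per additional hour of study time
- Model B: β₁ = 1.8098 → predicted test score rises 1.8098 points per additional hour of study time
- |0.0125| < |1.8098| → Model B shows the stronger marginal effect

Note: A better fit (higher R²) doesn't necessarily mean a more important relationship.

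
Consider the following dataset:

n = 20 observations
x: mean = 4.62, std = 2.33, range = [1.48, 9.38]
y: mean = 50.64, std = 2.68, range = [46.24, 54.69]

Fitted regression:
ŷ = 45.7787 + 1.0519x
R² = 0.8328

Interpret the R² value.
The model explains 83.28% of the variance in y (R² = 0.8328), leaving 16.72% unexplained; the fit is strong.

R² = 1 − SS_res/SS_tot compares the residual scatter to the total scatter of y about its mean.

Here R² = 0.8328:
- Explained: 83.28% of the variation in y
- Unexplained (residual): 100% − 83.28% = 16.72%
- Rule of thumb (below 0.3 weak; 0.3 to below 0.7 moderate; 0.7 and above strong) → strong

Calculation: R² = 1 − (SS_res / SS_tot), where SS_res is the sum of squared residuals and SS_tot the total sum of squares.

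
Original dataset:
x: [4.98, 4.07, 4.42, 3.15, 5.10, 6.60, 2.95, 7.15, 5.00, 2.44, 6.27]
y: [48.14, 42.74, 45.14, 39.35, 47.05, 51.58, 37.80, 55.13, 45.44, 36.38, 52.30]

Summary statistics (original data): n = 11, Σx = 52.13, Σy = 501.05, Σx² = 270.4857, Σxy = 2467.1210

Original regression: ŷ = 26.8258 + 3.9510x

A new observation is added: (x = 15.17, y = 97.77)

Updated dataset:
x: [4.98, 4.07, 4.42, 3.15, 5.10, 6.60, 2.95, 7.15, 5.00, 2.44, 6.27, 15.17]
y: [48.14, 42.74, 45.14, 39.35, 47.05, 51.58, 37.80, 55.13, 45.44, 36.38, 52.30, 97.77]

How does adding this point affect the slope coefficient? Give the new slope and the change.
Adding the point moves β₁ from 3.9510 to 4.8055, i.e. it increases by 0.8545 (+21.6%).

x = 15.17 lies well outside the original x-range [2.44, 7.15] (x̄ ≈ 4.74), so this observation has high leverage and can move the slope substantially.

Step 1: Update the sums with the new point (n goes from 11 to 12)
Σx  = 52.13 + 15.17 = 67.30
Σy  = 501.05 + 97.77 = 598.82
Σx² = 270.4857 + 15.17² = 270.4857 + 230.1289 = 500.6146
Σxy = 2467.1210 + 15.17×97.77 = 2467.1210 + 1483.1709 = 3950.2919

Step 2: Recompute the slope with b₁ = (nΣxy − ΣxΣy) / (nΣx² − (Σx)²)
Numerator   = 12×3950.2919 − 67.30×598.82 = 47403.5028 − 40300.5860 = 7102.9168
Denominator = 12×500.6146 − 67.30² = 6007.3752 − 4529.2900 = 1478.0852
b₁(new) = 7102.9168 / 1478.0852 = 4.8055

(Same formula on the original sums: (11×2467.1210 − 52.13×501.05) / (11×270.4857 − 52.13²) = 1018.5945 / 257.8058 = 3.9510, matching the given fit.)

Step 3: Change in slope
Δβ₁ = 4.8055 − 3.9510 = +0.8545
Relative change = +0.8545 / 3.9510 × 100% = +21.6%
→ the slope increases when the point is added.

A high-leverage point only changes the slope if it is off the original line; here y = 97.77 is above the original trend, so the slope increases.
In practice: examine leverage (hᵢ) and Cook's distance rather than deleting it automatically.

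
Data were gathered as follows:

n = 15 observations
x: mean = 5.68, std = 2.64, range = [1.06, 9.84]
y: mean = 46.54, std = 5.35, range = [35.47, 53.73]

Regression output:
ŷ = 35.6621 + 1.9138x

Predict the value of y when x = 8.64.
ŷ = 52.1973

Plug x = 8.64 into the fitted line:

ŷ = 35.6621 + 1.9138 × 8.64
ŷ = 35.6621 + 16.5352
ŷ = 52.1973

This is the fitted mean response at that x — an individual observation would come with a wider prediction interval.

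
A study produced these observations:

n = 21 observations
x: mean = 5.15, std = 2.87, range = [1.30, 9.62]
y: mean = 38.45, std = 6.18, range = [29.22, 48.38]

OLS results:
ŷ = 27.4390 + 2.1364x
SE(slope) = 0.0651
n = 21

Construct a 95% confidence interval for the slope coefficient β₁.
The 95% CI for β₁ is (2.0001, 2.2727)

Confidence interval for the slope:

The 95% CI for β₁ is: β̂₁ ± t*(α/2, n-2) × SE(β̂₁)

Step 1: Find critical t-value
- Confidence level = 0.95
- Degrees of freedom = n - 2 = 21 - 2 = 19
- t*(α/2, 19) = 2.0930

Step 2: Calculate margin of error
Margin = 2.0930 × 0.0651 = 0.1363

Step 3: Construct interval
CI = 2.1364 ± 0.1363
CI = (2.0001, 2.2727)

Interpretation: We are 95% confident that the true slope β₁ lies between 2.0001 and 2.2727.
Both endpoints are positive, so the data support a genuinely positive slope at this confidence level.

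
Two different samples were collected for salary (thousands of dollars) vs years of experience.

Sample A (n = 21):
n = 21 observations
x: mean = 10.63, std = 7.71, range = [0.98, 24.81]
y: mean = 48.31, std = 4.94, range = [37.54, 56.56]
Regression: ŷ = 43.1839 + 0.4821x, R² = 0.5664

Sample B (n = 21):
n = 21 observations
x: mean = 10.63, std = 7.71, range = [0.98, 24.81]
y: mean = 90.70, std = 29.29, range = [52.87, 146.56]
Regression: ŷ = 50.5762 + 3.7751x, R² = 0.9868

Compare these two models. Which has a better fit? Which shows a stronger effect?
Model B has the better fit (R² = 0.9868 vs 0.5664). Model B shows the stronger effect (|β₁| = 3.7751 vs 0.4821).

Model Comparison:

Goodness of fit (R²):
- Model A: R² = 0.5664 → 56.64% of variance in salary explained
- Model B: R² = 0.9868 → 98.68% of variance in salary explained
- 0.9868 > 0.5664 → Model B has the better fit

Effect size (slope magnitude):
- Model A: β₁ = 0.4821 → predicted salary rises 0.4821 thousand dollars per additional year of experience
- Model B: β₁ = 3.7751 → predicted salary rises 3.7751 thousand dollars per additional year of experience
- |0.4821| < |3.7751| → Model B shows the stronger marginal effect

Note: A steeper slope doesn't make a better model if the scatter around the line is large.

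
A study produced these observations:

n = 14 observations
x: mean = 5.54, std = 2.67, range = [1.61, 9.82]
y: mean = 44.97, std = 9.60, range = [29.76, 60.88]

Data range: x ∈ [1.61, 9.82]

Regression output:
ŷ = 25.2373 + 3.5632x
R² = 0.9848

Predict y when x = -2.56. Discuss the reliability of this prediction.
ŷ = 16.1155 (extrapolation — x = -2.56 lies outside [1.61, 9.82], so reliability is low).

Prediction calculation:
ŷ = 25.2373 + 3.5632 × (-2.56)
ŷ = 16.1155

Reliability:
- Data range: x ∈ [1.61, 9.82]
- Prediction point: x = -2.56 is 4.17 units below the observed range → this is EXTRAPOLATION, not interpolation

Why that matters here:
- There are no observations near this x to validate the fitted line there
- R² describes fit only over the sampled x values; it says nothing about behaviour beyond them
- The linear relationship may not hold outside the observed range

The R² = 0.9848 only validates the fit within [1.61, 9.82]; treat ŷ = 16.1155 with caution.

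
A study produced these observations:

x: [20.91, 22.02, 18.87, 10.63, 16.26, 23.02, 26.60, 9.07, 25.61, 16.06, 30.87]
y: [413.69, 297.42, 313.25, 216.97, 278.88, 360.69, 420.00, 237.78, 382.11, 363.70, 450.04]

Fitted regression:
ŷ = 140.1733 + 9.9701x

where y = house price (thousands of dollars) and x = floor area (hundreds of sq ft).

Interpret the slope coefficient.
On average, house price is about 9.9701 thousand dollars higher for every extra hundred sq ft of floor area.

The slope coefficient β₁ = 9.9701 represents the marginal effect of floor area on house price.

Interpretation:
- Floor area up by 1 hundred sq ft → predicted house price increases by 9.9701 thousand dollars
- The effect is assumed constant over the observed range of x (linearity)
- The slope describes association in these data, not necessarily a causal effect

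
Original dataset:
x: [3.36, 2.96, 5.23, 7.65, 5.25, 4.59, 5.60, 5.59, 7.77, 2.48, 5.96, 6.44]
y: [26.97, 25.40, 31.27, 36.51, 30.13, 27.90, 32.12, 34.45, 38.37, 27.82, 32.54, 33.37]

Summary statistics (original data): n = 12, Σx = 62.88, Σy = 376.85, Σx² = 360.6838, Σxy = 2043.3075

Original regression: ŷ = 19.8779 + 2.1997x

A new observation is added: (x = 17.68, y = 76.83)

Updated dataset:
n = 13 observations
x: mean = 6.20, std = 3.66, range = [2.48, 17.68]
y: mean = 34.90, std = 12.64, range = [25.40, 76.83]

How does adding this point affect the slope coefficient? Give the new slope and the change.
The slope changes from 2.1997 to 3.3914 (change of +1.1917, or +54.2%).

x = 17.68 lies well outside the original x-range [2.48, 7.77] (x̄ ≈ 5.24), so this observation has high leverage and can move the slope substantially.

Step 1: Update the sums with the new point (n goes from 12 to 13)
Σx  = 62.88 + 17.68 = 80.56
Σy  = 376.85 + 76.83 = 453.68
Σx² = 360.6838 + 17.68² = 360.6838 + 312.5824 = 673.2662
Σxy = 2043.3075 + 17.68×76.83 = 2043.3075 + 1358.3544 = 3401.6619

Step 2: Recompute the slope with b₁ = (nΣxy − ΣxΣy) / (nΣx² − (Σx)²)
Numerator   = 13×3401.6619 − 80.56×453.68 = 44221.6047 − 36548.4608 = 7673.1439
Denominator = 13×673.2662 − 80.56² = 8752.4606 − 6489.9136 = 2262.5470
b₁(new) = 7673.1439 / 2262.5470 = 3.3914

(Same formula on the original sums: (12×2043.3075 − 62.88×376.85) / (12×360.6838 − 62.88²) = 823.3620 / 374.3112 = 2.1997, matching the given fit.)

Step 3: Change in slope
Δβ₁ = 3.3914 − 2.1997 = +1.1917
Relative change = +1.1917 / 2.1997 × 100% = +54.2%
→ the slope increases when the point is added.

Because the point sits above the extension of the original line at a high-leverage x, it tilts the fit up.
In practice: investigate whether it comes from the same population as the rest of the sample; examine leverage (hᵢ) and Cook's distance rather than deleting it automatically.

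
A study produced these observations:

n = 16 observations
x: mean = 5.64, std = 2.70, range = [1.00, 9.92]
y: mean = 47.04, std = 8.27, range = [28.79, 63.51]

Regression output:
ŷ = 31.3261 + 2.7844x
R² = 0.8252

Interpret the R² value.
R² = 0.8252 means 82.52% of the variation in y is explained by the linear relationship with x. This indicates a strong fit.

R² = 1 − SS_res/SS_tot compares the residual scatter to the total scatter of y about its mean.

Here R² = 0.8252:
- Explained: 82.52% of the variation in y
- Unexplained (residual): 100% − 82.52% = 17.48%
- Rule of thumb (below 0.3 weak; 0.3 to below 0.7 moderate; 0.7 and above strong) → strong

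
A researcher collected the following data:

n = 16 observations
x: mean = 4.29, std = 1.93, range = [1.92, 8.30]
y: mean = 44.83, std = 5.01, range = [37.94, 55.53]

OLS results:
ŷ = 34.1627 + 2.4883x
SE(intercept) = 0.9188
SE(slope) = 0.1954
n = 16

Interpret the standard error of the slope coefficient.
The slope 2.4883 is pinned down to within about ±0.1954 (one SE) by these data — relative uncertainty 7.9%, i.e. precise.

SE(β̂₁) = 0.1954 says: if we drew many samples of n = 16 from the same population and refit each time, the fitted slopes would scatter with a standard deviation of roughly 0.1954 around the true β₁.

Relative precision:
- SE / |β̂₁| = 0.1954 / 2.4883 = 7.9%
- Rule of thumb (under 20%: precise; 20% to under 50%: moderately precise; 50% or more: imprecise) → precise

Rough 95% range (±2 SE): 2.4883 ± 0.3908 → (2.0975, 2.8791).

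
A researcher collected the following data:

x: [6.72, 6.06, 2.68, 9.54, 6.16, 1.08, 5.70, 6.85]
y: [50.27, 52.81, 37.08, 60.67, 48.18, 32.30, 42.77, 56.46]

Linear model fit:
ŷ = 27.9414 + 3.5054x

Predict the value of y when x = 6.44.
ŷ = 50.5162

Plug x = 6.44 into the fitted line:

ŷ = 27.9414 + 3.5054 × 6.44
ŷ = 27.9414 + 22.5748
ŷ = 50.5162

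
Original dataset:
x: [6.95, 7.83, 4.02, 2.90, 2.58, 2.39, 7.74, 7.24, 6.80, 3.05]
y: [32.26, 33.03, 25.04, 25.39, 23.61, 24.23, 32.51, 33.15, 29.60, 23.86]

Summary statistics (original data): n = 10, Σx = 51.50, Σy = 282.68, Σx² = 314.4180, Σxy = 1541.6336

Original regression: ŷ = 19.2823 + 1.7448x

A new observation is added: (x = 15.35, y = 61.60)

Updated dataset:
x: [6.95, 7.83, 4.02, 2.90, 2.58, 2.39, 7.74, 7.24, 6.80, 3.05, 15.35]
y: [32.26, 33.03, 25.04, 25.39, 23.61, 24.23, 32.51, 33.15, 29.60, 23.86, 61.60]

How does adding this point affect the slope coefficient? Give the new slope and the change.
New slope β₁ = 2.7467 versus 1.7448 before: a change of +1.0019 (+57.4%).

The new point has HIGH LEVERAGE: x = 15.35 is far from the original mean x̄ = 51.50/10 ≈ 5.15 (original range [2.39, 7.83]).

Step 1: Update the sums with the new point (n goes from 10 to 11)
Σx  = 51.50 + 15.35 = 66.85
Σy  = 282.68 + 61.60 = 344.28
Σx² = 314.4180 + 15.35² = 314.4180 + 235.6225 = 550.0405
Σxy = 1541.6336 + 15.35×61.60 = 1541.6336 + 945.5600 = 2487.1936

Step 2: Recompute the slope with b₁ = (nΣxy − ΣxΣy) / (nΣx² − (Σx)²)
Numerator   = 11×2487.1936 − 66.85×344.28 = 27359.1296 − 23015.1180 = 4344.0116
Denominator = 11×550.0405 − 66.85² = 6050.4455 − 4468.9225 = 1581.5230
b₁(new) = 4344.0116 / 1581.5230 = 2.7467

(Same formula on the original sums: (10×1541.6336 − 51.50×282.68) / (10×314.4180 − 51.50²) = 858.3160 / 491.9300 = 1.7448, matching the given fit.)

Step 3: Change in slope
Δβ₁ = 2.7467 − 1.7448 = +1.0019
Relative change = +1.0019 / 1.7448 × 100% = +57.4%
→ the slope increases when the point is added.

Because the point sits above the extension of the original line at a high-leverage x, it tilts the fit up.
In practice: investigate whether it comes from the same population as the rest of the sample.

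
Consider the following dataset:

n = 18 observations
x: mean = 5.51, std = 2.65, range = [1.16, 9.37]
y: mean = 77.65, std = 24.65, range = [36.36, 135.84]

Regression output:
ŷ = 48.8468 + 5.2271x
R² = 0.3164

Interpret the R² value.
R² = 0.3164 means 31.64% of the variation in y is explained by the linear relationship with x. This indicates a moderate fit.

The coefficient of determination R² is the fraction of the total variation in y that the fitted line accounts for.

Here R² = 0.3164:
- Explained: 31.64% of the variation in y
- Unexplained (residual): 100% − 31.64% = 68.36%
- Rule of thumb (below 0.3 weak; 0.3 to below 0.7 moderate; 0.7 and above strong) → moderate

Note: R² never decreases when predictors are added, so it should not be used alone to compare models of different size.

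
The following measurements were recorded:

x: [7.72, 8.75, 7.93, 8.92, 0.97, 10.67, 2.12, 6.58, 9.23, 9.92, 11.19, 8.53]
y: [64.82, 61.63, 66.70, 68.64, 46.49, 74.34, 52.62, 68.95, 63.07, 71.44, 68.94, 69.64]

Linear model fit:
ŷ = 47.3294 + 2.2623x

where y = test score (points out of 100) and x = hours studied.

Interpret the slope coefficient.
On average, test score is about 2.2623 points higher for every extra hour of study time.

β₁ = 2.2623 is the change in predicted test score (points) per additional hour of study time.

Interpretation:
- Study time up by 1 hour → predicted test score increases by 2.2623 points
- The effect is assumed constant over the observed range of x (linearity)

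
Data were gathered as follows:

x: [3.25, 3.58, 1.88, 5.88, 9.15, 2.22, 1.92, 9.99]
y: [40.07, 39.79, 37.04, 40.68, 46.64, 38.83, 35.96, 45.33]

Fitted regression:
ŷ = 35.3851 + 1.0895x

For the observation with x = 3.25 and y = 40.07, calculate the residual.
Residual = 1.1440

The residual is the difference between the actual value and the predicted value:

Residual = y - ŷ

Step 1: Calculate predicted value
ŷ = 35.3851 + 1.0895 × 3.25
ŷ = 38.9260

Step 2: Calculate residual
Residual = 40.07 - 38.9260
Residual = 1.1440

Interpretation: the model underestimates the actual value by 1.1440 at this point (positive residual → observation lies above the fitted line).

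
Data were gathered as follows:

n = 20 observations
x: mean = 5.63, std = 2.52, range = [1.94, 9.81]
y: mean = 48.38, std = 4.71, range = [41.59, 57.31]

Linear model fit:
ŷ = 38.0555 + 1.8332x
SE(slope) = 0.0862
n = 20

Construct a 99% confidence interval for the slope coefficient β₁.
The 99% CI for β₁ is (1.5851, 2.0813)

Confidence interval for the slope:

The 99% CI for β₁ is: β̂₁ ± t*(α/2, n-2) × SE(β̂₁)

Step 1: Find critical t-value
- Confidence level = 0.99
- Degrees of freedom = n - 2 = 20 - 2 = 18
- t*(α/2, 18) = 2.8784

Step 2: Calculate margin of error
Margin = 2.8784 × 0.0862 = 0.2481

Step 3: Construct interval
CI = 1.8332 ± 0.2481
CI = (1.5851, 2.0813)

Interpretation: We are 99% confident that the true slope β₁ lies between 1.5851 and 2.0813.
Since 0 is outside the interval, a two-sided test at α = 0.01 would reject H₀: β₁ = 0.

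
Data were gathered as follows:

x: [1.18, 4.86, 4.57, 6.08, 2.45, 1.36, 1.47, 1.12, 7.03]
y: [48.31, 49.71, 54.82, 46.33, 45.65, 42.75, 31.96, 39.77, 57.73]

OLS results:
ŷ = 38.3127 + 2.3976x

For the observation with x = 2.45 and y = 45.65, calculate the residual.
Residual = 1.4632

The residual is the difference between the actual value and the predicted value:

Residual = y - ŷ

Step 1: Calculate predicted value
ŷ = 38.3127 + 2.3976 × 2.45
ŷ = 44.1868

Step 2: Calculate residual
Residual = 45.65 - 44.1868
Residual = 1.4632

Sign check: y > ŷ, so the point is above the line and the fit underestimates here.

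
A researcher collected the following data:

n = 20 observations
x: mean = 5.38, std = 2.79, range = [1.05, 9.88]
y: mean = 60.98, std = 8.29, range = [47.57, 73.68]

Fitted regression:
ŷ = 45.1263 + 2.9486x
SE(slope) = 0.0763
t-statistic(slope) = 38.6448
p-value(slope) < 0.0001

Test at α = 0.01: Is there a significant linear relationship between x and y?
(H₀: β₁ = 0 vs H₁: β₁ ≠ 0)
Reject H₀: p-value < 0.0001 < α = 0.01. The linear relationship is significant at the 1% level.

Hypothesis test for the slope coefficient:

H₀: β₁ = 0 (no linear relationship)
H₁: β₁ ≠ 0 (linear relationship exists)

Test statistic: t = β̂₁ / SE(β̂₁) = 2.9486 / 0.0763 = 38.6448

p < 0.0001: how often a slope estimate this far from 0 (in SE units) would arise by chance if β₁ were truly 0.

Decision rule: reject H₀ if p-value < α.
p-value < 0.0001 < α = 0.01 → reject H₀.

Conclusion: the linear association between x and y is significant at the 1% level.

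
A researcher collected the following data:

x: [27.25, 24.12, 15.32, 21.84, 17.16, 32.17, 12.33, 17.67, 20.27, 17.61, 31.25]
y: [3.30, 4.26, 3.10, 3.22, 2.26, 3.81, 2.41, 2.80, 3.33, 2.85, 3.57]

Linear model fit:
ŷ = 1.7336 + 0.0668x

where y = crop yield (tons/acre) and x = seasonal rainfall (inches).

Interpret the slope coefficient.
On average, crop yield is about 0.0668 tons/acre higher for every extra inch of rainfall.

β₁ = 0.0668 is the change in predicted crop yield (tons/acre) per additional inch of rainfall.

Interpretation:
- Rainfall up by 1 inch → predicted crop yield increases by 0.0668 tons/acre
- This is a linear approximation: the same per-unit change is assumed across the whole observed x range

The intercept β₀ = 1.7336 is the predicted crop yield when rainfall = 0; since the smallest observed x is 12.33, this is an extrapolation and mainly anchors the line.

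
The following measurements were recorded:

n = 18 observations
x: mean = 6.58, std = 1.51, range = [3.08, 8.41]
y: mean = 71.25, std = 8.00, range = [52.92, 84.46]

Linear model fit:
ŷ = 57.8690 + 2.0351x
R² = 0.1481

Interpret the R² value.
The model explains 14.81% of the variance in y (R² = 0.1481), leaving 85.19% unexplained; the fit is weak.

R² (coefficient of determination) measures the proportion of variance in y explained by the regression model.

Here R² = 0.1481:
- Explained: 14.81% of the variation in y
- Unexplained (residual): 100% − 14.81% = 85.19%
- Rule of thumb (below 0.3 weak; 0.3 to below 0.7 moderate; 0.7 and above strong) → weak

Calculation: R² = 1 − (SS_res / SS_tot), where SS_res is the sum of squared residuals and SS_tot the total sum of squares.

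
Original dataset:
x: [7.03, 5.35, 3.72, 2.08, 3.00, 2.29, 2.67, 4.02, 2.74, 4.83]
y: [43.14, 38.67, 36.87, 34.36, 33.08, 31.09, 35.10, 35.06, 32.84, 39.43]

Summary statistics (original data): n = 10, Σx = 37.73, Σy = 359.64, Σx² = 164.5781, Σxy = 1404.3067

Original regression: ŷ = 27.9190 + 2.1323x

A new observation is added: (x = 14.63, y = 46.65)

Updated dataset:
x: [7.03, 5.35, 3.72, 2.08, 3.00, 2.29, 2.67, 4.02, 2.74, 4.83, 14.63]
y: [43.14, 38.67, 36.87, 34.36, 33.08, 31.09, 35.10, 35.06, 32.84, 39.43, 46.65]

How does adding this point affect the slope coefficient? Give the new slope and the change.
The slope changes from 2.1323 to 1.1814 (change of -0.9509, or -44.6%).

x = 14.63 lies well outside the original x-range [2.08, 7.03] (x̄ ≈ 3.77), so this observation has high leverage and can move the slope substantially.

Step 1: Update the sums with the new point (n goes from 10 to 11)
Σx  = 37.73 + 14.63 = 52.36
Σy  = 359.64 + 46.65 = 406.29
Σx² = 164.5781 + 14.63² = 164.5781 + 214.0369 = 378.6150
Σxy = 1404.3067 + 14.63×46.65 = 1404.3067 + 682.4895 = 2086.7962

Step 2: Recompute the slope with b₁ = (nΣxy − ΣxΣy) / (nΣx² − (Σx)²)
Numerator   = 11×2086.7962 − 52.36×406.29 = 22954.7582 − 21273.3444 = 1681.4138
Denominator = 11×378.6150 − 52.36² = 4164.7650 − 2741.5696 = 1423.1954
b₁(new) = 1681.4138 / 1423.1954 = 1.1814

(Same formula on the original sums: (10×1404.3067 − 37.73×359.64) / (10×164.5781 − 37.73²) = 473.8498 / 222.2281 = 2.1323, matching the given fit.)

Step 3: Change in slope
Δβ₁ = 1.1814 − 2.1323 = -0.9509
Relative change = -0.9509 / 2.1323 × 100% = -44.6%
→ the slope decreases when the point is added.

Because the point sits below the extension of the original line at a high-leverage x, it tilts the fit down.
In practice: investigate whether it comes from the same population as the rest of the sample.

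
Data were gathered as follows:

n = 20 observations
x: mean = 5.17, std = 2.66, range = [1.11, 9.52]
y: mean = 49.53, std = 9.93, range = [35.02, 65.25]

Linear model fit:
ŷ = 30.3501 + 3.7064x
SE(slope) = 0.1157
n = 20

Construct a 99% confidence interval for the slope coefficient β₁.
The 99% CI for β₁ is (3.3734, 4.0394)

Confidence interval for the slope:

The 99% CI for β₁ is: β̂₁ ± t*(α/2, n-2) × SE(β̂₁)

Step 1: Find critical t-value
- Confidence level = 0.99
- Degrees of freedom = n - 2 = 20 - 2 = 18
- t*(α/2, 18) = 2.8784

Step 2: Calculate margin of error
Margin = 2.8784 × 0.1157 = 0.3330

Step 3: Construct interval
CI = 3.7064 ± 0.3330
CI = (3.3734, 4.0394)

Interpretation: We are 99% confident that the true slope β₁ lies between 3.3734 and 4.0394.
Since 0 is outside the interval, a two-sided test at α = 0.01 would reject H₀: β₁ = 0.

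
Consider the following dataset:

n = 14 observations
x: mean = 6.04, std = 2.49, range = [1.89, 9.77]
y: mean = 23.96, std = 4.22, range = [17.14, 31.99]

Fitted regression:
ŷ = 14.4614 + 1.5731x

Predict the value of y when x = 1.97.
ŷ = 17.5604

x = 1.97 lies inside the observed range [1.89, 9.77], so the fitted equation applies directly:

ŷ = 14.4614 + 1.5731 × 1.97
ŷ = 14.4614 + 3.0990
ŷ = 17.5604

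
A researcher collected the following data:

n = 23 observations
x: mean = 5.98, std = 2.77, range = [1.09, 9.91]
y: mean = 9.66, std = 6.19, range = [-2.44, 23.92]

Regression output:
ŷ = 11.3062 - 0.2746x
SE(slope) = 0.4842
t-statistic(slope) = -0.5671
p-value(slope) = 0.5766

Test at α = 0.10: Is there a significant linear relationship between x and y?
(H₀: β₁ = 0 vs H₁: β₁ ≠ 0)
p-value = 0.5766 ≥ α = 0.10, so we fail to reject H₀. The relationship is not significant.

Hypothesis test for the slope coefficient:

H₀: β₁ = 0 (no linear relationship)
H₁: β₁ ≠ 0 (linear relationship exists)

Test statistic: t = β̂₁ / SE(β̂₁) = -0.2746 / 0.4842 = -0.5671

The p-value (0.5766) is the probability, under H₀, of a t-statistic at least as extreme as |t| = 0.5671 (two-sided, df = n − 2 = 21).

Decision rule: reject H₀ if p-value < α.
p-value = 0.5766 ≥ α = 0.10 → fail to reject H₀.

Conclusion: the linear association between x and y is not significant at the 10% level.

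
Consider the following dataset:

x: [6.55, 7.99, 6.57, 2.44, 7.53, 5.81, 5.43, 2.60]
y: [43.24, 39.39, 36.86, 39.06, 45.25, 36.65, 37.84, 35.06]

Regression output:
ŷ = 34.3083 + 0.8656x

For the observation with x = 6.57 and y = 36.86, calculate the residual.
Residual = -3.1353

The residual is the difference between the actual value and the predicted value:

Residual = y - ŷ

Step 1: Calculate predicted value
ŷ = 34.3083 + 0.8656 × 6.57
ŷ = 39.9953

Step 2: Calculate residual
Residual = 36.86 - 39.9953
Residual = -3.1353

Interpretation: the model overestimates the actual value by 3.1353 at this point (negative residual → observation lies below the fitted line).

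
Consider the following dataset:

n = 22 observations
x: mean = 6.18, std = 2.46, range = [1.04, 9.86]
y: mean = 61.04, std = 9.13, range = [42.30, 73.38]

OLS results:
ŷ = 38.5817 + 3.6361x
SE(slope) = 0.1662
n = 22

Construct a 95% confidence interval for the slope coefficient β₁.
The 95% CI for β₁ is (3.2894, 3.9828)

Confidence interval for the slope:

The 95% CI for β₁ is: β̂₁ ± t*(α/2, n-2) × SE(β̂₁)

Step 1: Find critical t-value
- Confidence level = 0.95
- Degrees of freedom = n - 2 = 22 - 2 = 20
- t*(α/2, 20) = 2.0860

Step 2: Calculate margin of error
Margin = 2.0860 × 0.1662 = 0.3467

Step 3: Construct interval
CI = 3.6361 ± 0.3467
CI = (3.2894, 3.9828)

Interpretation: We are 95% confident that the true slope β₁ lies between 3.2894 and 3.9828.
Both endpoints are positive, so the data support a genuinely positive slope at this confidence level.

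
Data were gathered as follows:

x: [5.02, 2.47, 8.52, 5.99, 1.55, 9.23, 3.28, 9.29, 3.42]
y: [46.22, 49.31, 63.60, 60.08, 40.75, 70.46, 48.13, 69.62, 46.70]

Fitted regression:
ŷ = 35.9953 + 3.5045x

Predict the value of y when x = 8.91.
ŷ = 67.2204

Plug x = 8.91 into the fitted line:

ŷ = 35.9953 + 3.5045 × 8.91
ŷ = 35.9953 + 31.2251
ŷ = 67.2204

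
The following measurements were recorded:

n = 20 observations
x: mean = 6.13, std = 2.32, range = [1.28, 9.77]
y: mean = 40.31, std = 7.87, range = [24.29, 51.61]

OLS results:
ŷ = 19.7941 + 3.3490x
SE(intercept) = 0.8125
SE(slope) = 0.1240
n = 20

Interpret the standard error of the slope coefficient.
SE(slope) = 0.1240 measures the uncertainty in the estimated slope. The coefficient is estimated precisely (SE/|β̂₁| = 3.7%).

SE(β̂₁) = s / √Sxx, where s is the residual standard deviation and Sxx = Σ(x − x̄)². It is the yardstick for how far β̂₁ = 3.3490 could plausibly be from the true slope.

Relative precision:
- SE / |β̂₁| = 0.1240 / 3.3490 = 3.7%
- Rule of thumb (under 20%: precise; 20% to under 50%: moderately precise; 50% or more: imprecise) → precise

Link to the t-test: t = β̂₁ / SE(β̂₁) = 3.3490 / 0.1240 = 27.0081, the statistic for H₀: β₁ = 0.

What drives SE(β̂₁): larger n (here n = 20) → smaller SE; more residual scatter → larger SE; wider spread of x values → smaller SE.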